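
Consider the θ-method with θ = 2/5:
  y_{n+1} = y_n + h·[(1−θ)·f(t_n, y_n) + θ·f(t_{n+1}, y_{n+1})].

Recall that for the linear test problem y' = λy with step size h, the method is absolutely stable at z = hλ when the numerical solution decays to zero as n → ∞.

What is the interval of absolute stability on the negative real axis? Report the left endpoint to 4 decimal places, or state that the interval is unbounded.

z∈(-10.0000,0).

On y'=λy, z=hλ:
  y_{n+1} = y_n + z·[3/5·y_n + 2/5·y_{n+1}] ⇒ (1 − 2/5z)y_{n+1} = (1 + 3/5z)y_n
  Hence R(z) = (1 + 3/5z)/(1 − 2/5z).

Boundary: |R(x)|=1, x<0.
x=-1.17: |R|=0.2030
R=−1: 1+3/5x = −1+2/5x ⇒ -1/5x=2 ⇒ x=2/(-1/5)=-10.0000
Confirm numerically:
  x=-5.283: |R|=0.69697 <1
  x=-4.807: |R|=0.64466 <1
  x=-4.181: |R|=0.56451 <1
  x=-10.380: |R|=1.01475 >1
  x=-10.228: |R|=1.00896 >1
  x=-10.074: |R|=1.00294 >1
Stable set (-10.0000, 0).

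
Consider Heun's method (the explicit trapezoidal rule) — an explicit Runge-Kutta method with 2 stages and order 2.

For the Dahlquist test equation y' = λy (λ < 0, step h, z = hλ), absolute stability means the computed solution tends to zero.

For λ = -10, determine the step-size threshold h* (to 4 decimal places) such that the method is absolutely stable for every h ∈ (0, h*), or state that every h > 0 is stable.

Test eqn y'=λy, z=hλ:
  order 2, 2-stage ⇒ R(z)=1+z+z^2/2
  (e.g. R(-0.48)=0.63520, |R|=0.63520)

Find x<0 with |R(x)|<1.
x=-0.48: |R|=0.6352
|R(-2.36)|=1.4248 |R(-2.03)|=1.0304 |R(-1.98)|=0.9802
Bisect:
  x_lo=-2.8625 |R|=2.2344  x_hi=-0.3430 |R|=0.7158
  mid=-1.60274 |R|=0.68165 →hi
  mid=-2.23261 |R|=1.25967 →lo
  mid=-1.91768 |R|=0.92106 →hi
  mid=-2.07514 |R|=1.07797 →lo
  mid=-1.99641 |R|=0.99642 →hi
  mid=-2.03578 |R|=1.03642 →lo
  mid=-2.01609 |R|=1.01622 →lo
  mid=-2.00625 |R|=1.00627 →lo
  mid=-2.00133 |R|=1.00133 →lo
  mid=-1.99887 |R|=0.99887 →hi
  ...
  [-2.00010,-1.99995] ⇒ x*=-2.0000
Stable set (-2.0000, 0).

(-2.0000,0); λ=-10 ⇒ h* = 0.2000.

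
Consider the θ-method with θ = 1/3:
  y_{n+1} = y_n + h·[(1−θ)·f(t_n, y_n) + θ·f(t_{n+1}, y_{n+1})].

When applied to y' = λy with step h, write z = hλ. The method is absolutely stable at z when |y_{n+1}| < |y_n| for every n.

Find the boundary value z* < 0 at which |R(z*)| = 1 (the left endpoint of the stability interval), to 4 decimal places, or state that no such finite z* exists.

With y'=λy (z=hλ):
  y_{n+1} = y_n + z·[2/3·y_n + 1/3·y_{n+1}] ⇒ (1 − 1/3z)y_{n+1} = (1 + 2/3z)y_n
  ⇒ R(z) = (1 + 2/3z)/(1 − 1/3z).

Find x<0 with |R(x)|<1.
x=-1.11: |R|=0.1898
R=−1: 1+2/3x = −1+1/3x ⇒ -1/3x=2 ⇒ x=2/(-1/3)=-6.0000
Confirm numerically:
  x=-5.777: |R|=0.97459 <1
  x=-4.684: |R|=0.82874 <1
  x=-4.176: |R|=0.74582 <1
  x=-6.204: |R|=1.02216 >1
  x=-6.124: |R|=1.01359 >1
Interval (-6.0000, 0).

z* = -6.0000.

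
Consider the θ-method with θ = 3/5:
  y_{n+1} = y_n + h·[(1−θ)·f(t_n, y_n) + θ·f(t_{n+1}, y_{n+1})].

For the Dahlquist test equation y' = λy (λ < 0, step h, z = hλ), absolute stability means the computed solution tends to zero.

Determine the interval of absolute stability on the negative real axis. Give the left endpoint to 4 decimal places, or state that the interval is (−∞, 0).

Test eqn y'=λy, z=hλ:
  y_{n+1} = y_n + z·[2/5·y_n + 3/5·y_{n+1}] ⇒ (1 − 3/5z)y_{n+1} = (1 + 2/5z)y_n
  R(z) = (1 + 2/5z)/(1 − 3/5z).

Boundary: |R(x)|=1, x<0.
x=-1.61: |R|=0.1811
x=-2: |R|=0.0909
x=-10: |R|=0.4286
x=-100: |R|=0.6393
θ=3/5≥1/2 ⇒ |1+2/5x|<|1−3/5x| ∀x<0 ⇒ stable on all of ℝ⁻.

interval (−∞, 0).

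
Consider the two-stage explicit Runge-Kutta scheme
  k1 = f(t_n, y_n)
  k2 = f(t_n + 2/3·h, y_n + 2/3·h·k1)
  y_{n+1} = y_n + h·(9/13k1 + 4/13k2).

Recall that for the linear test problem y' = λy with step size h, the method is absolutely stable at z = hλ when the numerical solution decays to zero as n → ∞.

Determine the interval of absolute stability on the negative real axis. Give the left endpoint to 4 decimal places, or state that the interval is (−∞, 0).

z∈(-4.8750,0).

Test eqn y'=λy, z=hλ:
  k1=λy_n ⇒ h·k1=z·y_n;  k2=λ(1+2/3z)y_n ⇒ h·k2=z(1+2/3z)y_n
  y_{n+1}/y_n = 1 + 9/13z + 4/13z(1+2/3z) = 1 + z + 8/39z²
  so R(z) = 1 + z + 8/39z².

Need |R(x)|<1, x<0.
x=-1: |R|=0.2051
R=1: x+8/39x²=0 ⇒ x=−39/8=-4.8750; min R=1−1/(4·8/39)=-0.2188>−1
Confirm numerically:
  x=-4.855: |R|=0.98008 <1
  x=-4.715: |R|=0.84525 <1
  x=-4.678: |R|=0.81096 <1
  x=-4.214: |R|=0.42862 <1
  x=-5.468: |R|=1.66513 >1
  x=-5.349: |R|=1.52009 >1
  x=-5.057: |R|=1.18879 >1
Interval (-4.8750, 0).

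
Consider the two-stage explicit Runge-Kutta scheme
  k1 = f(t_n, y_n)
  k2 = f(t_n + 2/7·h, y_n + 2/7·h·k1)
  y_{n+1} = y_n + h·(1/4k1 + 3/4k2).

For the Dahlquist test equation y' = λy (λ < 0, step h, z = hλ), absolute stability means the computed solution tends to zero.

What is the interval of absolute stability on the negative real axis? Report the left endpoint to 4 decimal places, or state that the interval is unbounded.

(-4.6667, 0).

With y'=λy (z=hλ):
  k1=λy_n ⇒ h·k1=z·y_n;  k2=λ(1+2/7z)y_n ⇒ h·k2=z(1+2/7z)y_n
  y_{n+1}/y_n = 1 + 1/4z + 3/4z(1+2/7z) = 1 + z + 3/14z²
  R(z) = 1 + z + 3/14z².

Boundary: |R(x)|=1, x<0.
x=-0.68: |R|=0.4191
R=1: x+3/14x²=0 ⇒ x=−14/3=-4.6667; min R=1−1/(4·3/14)=-0.1667>−1
Confirm numerically:
  x=-2.333: |R|=0.16667 <1
  x=-2.331: |R|=0.16667 <1
  x=-2.277: |R|=0.16599 <1
  x=-5.194: |R|=1.58692 >1
  x=-4.990: |R|=1.34574 >1
Stable set (-4.6667, 0).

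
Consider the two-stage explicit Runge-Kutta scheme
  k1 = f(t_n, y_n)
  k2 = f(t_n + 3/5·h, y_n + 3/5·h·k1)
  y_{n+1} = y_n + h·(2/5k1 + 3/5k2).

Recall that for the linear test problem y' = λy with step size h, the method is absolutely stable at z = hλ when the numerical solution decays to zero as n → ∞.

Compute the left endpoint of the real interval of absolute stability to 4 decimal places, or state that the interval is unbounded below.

With y'=λy (z=hλ):
  k1=λy_n ⇒ h·k1=z·y_n;  k2=λ(1+3/5z)y_n ⇒ h·k2=z(1+3/5z)y_n
  y_{n+1}/y_n = 1 + 2/5z + 3/5z(1+3/5z) = 1 + z + 9/25z²
  R(z) = 1 + z + 9/25z².

Solve |R(x)|<1 on ℝ⁻.
x=-0.56: |R|=0.5529
R=1: x+9/25x²=0 ⇒ x=−25/9=-2.7778; min R=1−1/(4·9/25)=0.3056>−1
Confirm numerically:
  x=-2.068: |R|=0.47158 <1
  x=-1.992: |R|=0.43650 <1
  x=-1.428: |R|=0.30611 <1
  x=-3.124: |R|=1.38938 >1
  x=-2.877: |R|=1.10277 >1
Interval (-2.7778, 0).

z* = -2.7778.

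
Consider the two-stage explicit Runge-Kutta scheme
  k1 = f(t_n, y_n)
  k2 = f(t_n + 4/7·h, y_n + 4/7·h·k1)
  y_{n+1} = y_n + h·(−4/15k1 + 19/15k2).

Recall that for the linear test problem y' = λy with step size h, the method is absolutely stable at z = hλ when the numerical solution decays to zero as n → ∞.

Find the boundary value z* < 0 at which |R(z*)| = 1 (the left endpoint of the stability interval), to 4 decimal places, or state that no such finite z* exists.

z* = -1.3816.

With y'=λy (z=hλ):
  k1=λy_n ⇒ h·k1=z·y_n;  k2=λ(1+4/7z)y_n ⇒ h·k2=z(1+4/7z)y_n
  y_{n+1}/y_n = 1 − 4/15z + 19/15z(1+4/7z) = 1 + z + 76/105z²
  ⇒ R(z) = 1 + z + 76/105z².

Boundary: |R(x)|=1, x<0.
x=-1.27: |R|=0.8974
R=1: x+76/105x²=0 ⇒ x=−105/76=-1.3816; min R=1−1/(4·76/105)=0.6546>−1
Confirm numerically:
  x=-1.266: |R|=0.89409 <1
  x=-0.990: |R|=0.71941 <1
  x=-0.870: |R|=0.67785 <1
  x=-1.962: |R|=1.82426 >1
  x=-1.535: |R|=1.17046 >1
  x=-1.403: |R|=1.02175 >1
So |R|<1 on (-1.3816, 0).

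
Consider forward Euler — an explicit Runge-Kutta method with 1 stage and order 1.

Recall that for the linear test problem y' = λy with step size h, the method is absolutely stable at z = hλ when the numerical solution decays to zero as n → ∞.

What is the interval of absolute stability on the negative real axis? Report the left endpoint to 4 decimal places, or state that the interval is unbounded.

(-2.0000, 0).

With y'=λy (z=hλ):
  order 1, 1-stage ⇒ R(z)=1+z
  (e.g. R(-0.81)=0.19000, |R|=0.19000)

Boundary: |R(x)|=1, x<0.
x=-0.81: |R|=0.1900
|R(-2.38)|=1.3800 |R(-0.84)|=0.1600 |R(-0.63)|=0.3700
Bisect:
  x_lo=-2.8401 |R|=1.8401  x_hi=-0.1068 |R|=0.8932
  mid=-1.47345 |R|=0.47345 →hi
  mid=-2.15677 |R|=1.15677 →lo
  mid=-1.81511 |R|=0.81511 →hi
  mid=-1.98594 |R|=0.98594 →hi
  mid=-2.07136 |R|=1.07136 →lo
  mid=-2.02865 |R|=1.02865 →lo
  mid=-2.00730 |R|=1.00730 →lo
  mid=-1.99662 |R|=0.99662 →hi
  mid=-2.00196 |R|=1.00196 →lo
  ...
  [-2.00012,-1.99995] ⇒ x*=-2.0000
So |R|<1 on (-2.0000, 0).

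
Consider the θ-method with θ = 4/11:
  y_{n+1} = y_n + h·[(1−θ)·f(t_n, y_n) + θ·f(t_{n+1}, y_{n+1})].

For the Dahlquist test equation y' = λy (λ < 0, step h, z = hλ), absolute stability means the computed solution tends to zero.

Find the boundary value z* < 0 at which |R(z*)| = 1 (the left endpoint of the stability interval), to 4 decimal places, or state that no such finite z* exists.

left endpoint -7.3333.

With y'=λy (z=hλ):
  y_{n+1} = y_n + z·[7/11·y_n + 4/11·y_{n+1}] ⇒ (1 − 4/11z)y_{n+1} = (1 + 7/11z)y_n
  R(z) = (1 + 7/11z)/(1 − 4/11z).

Solve |R(x)|<1 on ℝ⁻.
x=-0.82: |R|=0.3683
R=−1: 1+7/11x = −1+4/11x ⇒ -3/11x=2 ⇒ x=2/(-3/11)=-7.3333
Confirm numerically:
  x=-6.745: |R|=0.95353 <1
  x=-5.658: |R|=0.85056 <1
  x=-4.403: |R|=0.69275 <1
  x=-7.620: |R|=1.02073 >1
  x=-7.551: |R|=1.01585 >1
So |R|<1 on (-7.3333, 0).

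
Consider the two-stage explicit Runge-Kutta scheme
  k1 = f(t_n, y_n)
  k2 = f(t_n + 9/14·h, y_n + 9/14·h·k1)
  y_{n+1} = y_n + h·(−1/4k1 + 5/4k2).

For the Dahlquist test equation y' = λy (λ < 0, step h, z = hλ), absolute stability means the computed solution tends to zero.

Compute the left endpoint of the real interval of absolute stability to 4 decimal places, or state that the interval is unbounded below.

z* = -1.2444.

Test eqn y'=λy, z=hλ:
  k1=λy_n ⇒ h·k1=z·y_n;  k2=λ(1+9/14z)y_n ⇒ h·k2=z(1+9/14z)y_n
  y_{n+1}/y_n = 1 − 1/4z + 5/4z(1+9/14z) = 1 + z + 45/56z²
  Hence R(z) = 1 + z + 45/56z².

Solve |R(x)|<1 on ℝ⁻.
x=-0.62: |R|=0.6889
R=1: x+45/56x²=0 ⇒ x=−56/45=-1.2444; min R=1−1/(4·45/56)=0.6889>−1
Confirm numerically:
  x=-1.143: |R|=0.90683 <1
  x=-0.905: |R|=0.75315 <1
  x=-0.883: |R|=0.74354 <1
  x=-0.618: |R|=0.68890 <1
  x=-1.732: |R|=1.67857 >1
  x=-1.683: |R|=1.59311 >1
Stable set (-1.2444, 0).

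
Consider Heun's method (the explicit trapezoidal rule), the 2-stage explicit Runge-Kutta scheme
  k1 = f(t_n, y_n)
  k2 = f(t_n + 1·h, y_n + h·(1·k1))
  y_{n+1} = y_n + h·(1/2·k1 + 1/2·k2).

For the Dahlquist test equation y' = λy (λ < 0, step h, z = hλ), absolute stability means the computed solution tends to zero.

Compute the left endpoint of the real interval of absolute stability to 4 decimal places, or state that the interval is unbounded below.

On y'=λy, z=hλ:
  order 2, 2-stage ⇒ R(z)=1+z+z^2/2
  (e.g. R(-0.32)=0.73120, |R|=0.73120)

Need |R(x)|<1, x<0.
x=-0.32: |R|=0.7312
|R(-2.31)|=1.3580 |R(-1.21)|=0.5221 |R(-0.6)|=0.5800
Bisect:
  x_lo=-2.8557 |R|=2.2218  x_hi=-0.1474 |R|=0.8634
  mid=-1.50158 |R|=0.62579 →hi
  mid=-2.17865 |R|=1.19461 →lo
  mid=-1.84011 |R|=0.85289 →hi
  mid=-2.00938 |R|=1.00942 →lo
  mid=-1.92475 |R|=0.92758 →hi
  mid=-1.96706 |R|=0.96761 →hi
  mid=-1.98822 |R|=0.98829 →hi
  mid=-1.99880 |R|=0.99880 →hi
  ...
  [-2.00012,-1.99996] ⇒ x*=-2.0000
Stable set (-2.0000, 0).

left endpoint -2.0000.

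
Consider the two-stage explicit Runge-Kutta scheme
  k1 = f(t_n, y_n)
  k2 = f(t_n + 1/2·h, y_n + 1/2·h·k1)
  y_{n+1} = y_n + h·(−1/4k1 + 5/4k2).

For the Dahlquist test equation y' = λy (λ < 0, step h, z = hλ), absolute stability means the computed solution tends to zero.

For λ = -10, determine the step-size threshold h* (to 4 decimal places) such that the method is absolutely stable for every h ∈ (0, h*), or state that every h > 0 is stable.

(-1.6000,0); λ=-10 ⇒ h* = (8/5)/10 = 0.1600.

Test eqn y'=λy, z=hλ:
  k1=λy_n ⇒ h·k1=z·y_n;  k2=λ(1+1/2z)y_n ⇒ h·k2=z(1+1/2z)y_n
  y_{n+1}/y_n = 1 − 1/4z + 5/4z(1+1/2z) = 1 + z + 5/8z²
  R(z) = 1 + z + 5/8z².

Find x<0 with |R(x)|<1.
x=-0.99: |R|=0.6226
R=1: x+5/8x²=0 ⇒ x=−8/5=-1.6000; min R=1−1/(4·5/8)=0.6000>−1
Confirm numerically:
  x=-1.256: |R|=0.72996 <1
  x=-0.864: |R|=0.60256 <1
  x=-0.763: |R|=0.60086 <1
  x=-2.146: |R|=1.73232 >1
  x=-1.980: |R|=1.47025 >1
Stable set (-1.6000, 0).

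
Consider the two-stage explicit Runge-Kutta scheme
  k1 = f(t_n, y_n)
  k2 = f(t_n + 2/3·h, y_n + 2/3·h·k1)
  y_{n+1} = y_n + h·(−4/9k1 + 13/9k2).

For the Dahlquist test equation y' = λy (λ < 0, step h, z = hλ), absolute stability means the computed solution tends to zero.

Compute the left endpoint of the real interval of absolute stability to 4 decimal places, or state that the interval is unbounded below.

With y'=λy (z=hλ):
  k1=λy_n ⇒ h·k1=z·y_n;  k2=λ(1+2/3z)y_n ⇒ h·k2=z(1+2/3z)y_n
  y_{n+1}/y_n = 1 − 4/9z + 13/9z(1+2/3z) = 1 + z + 26/27z²
  so R(z) = 1 + z + 26/27z².

Find x<0 with |R(x)|<1.
x=-1.62: |R|=1.9072
R=1: x+26/27x²=0 ⇒ x=−27/26=-1.0385; min R=1−1/(4·26/27)=0.7404>−1
Confirm numerically:
  x=-0.918: |R|=0.89351 <1
  x=-0.799: |R|=0.81576 <1
  x=-0.775: |R|=0.80338 <1
  x=-0.682: |R|=0.76590 <1
  x=-1.593: |R|=1.85066 >1
  x=-1.558: |R|=1.77946 >1
  x=-1.188: |R|=1.17107 >1
Interval (-1.0385, 0).

left endpoint -1.0385.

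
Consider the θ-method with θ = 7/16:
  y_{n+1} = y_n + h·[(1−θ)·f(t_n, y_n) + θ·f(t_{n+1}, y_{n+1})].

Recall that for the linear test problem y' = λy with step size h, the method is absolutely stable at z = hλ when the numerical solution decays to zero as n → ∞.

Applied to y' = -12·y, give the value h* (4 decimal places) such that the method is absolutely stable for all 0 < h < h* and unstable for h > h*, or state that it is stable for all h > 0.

(-16.0000,0); λ=-12 ⇒ h* = (16)/12 = 1.3333.

Set f=λy, z=hλ:
  y_{n+1} = y_n + z·[9/16·y_n + 7/16·y_{n+1}] ⇒ (1 − 7/16z)y_{n+1} = (1 + 9/16z)y_n
  so R(z) = (1 + 9/16z)/(1 − 7/16z).

Boundary: |R(x)|=1, x<0.
x=-1.41: |R|=0.1279
R=−1: 1+9/16x = −1+7/16x ⇒ -1/8x=2 ⇒ x=2/(-1/8)=-16.0000
Confirm numerically:
  x=-14.507: |R|=0.97460 <1
  x=-11.674: |R|=0.91146 <1
  x=-10.717: |R|=0.88391 <1
  x=-6.949: |R|=0.71997 <1
  x=-16.574: |R|=1.00870 >1
  x=-16.520: |R|=1.00790 >1
  x=-16.517: |R|=1.00786 >1
So |R|<1 on (-16.0000, 0).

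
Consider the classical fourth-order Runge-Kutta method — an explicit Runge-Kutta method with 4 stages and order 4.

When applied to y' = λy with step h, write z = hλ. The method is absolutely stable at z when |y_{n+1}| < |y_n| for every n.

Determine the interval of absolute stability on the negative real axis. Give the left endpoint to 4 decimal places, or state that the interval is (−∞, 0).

(-2.7853, 0).

Set f=λy, z=hλ:
  order 4, 4-stage ⇒ R(z)=1+z+z^2/2+z^3/6+z^4/24
  (e.g. R(-0.89)=0.41470, |R|=0.41470)

Need |R(x)|<1, x<0.
x=-0.89: |R|=0.4147
|R(-2.98)|=1.3355 |R(-1.94)|=0.3151 |R(-1.75)|=0.2788
Bisect:
  x_lo=-3.2484 |R|=1.9541  x_hi=-0.3156 |R|=0.7294
  mid=-1.78198 |R|=0.28279 →hi
  mid=-2.51517 |R|=0.66348 →hi
  mid=-2.88177 |R|=1.15547 →lo
  mid=-2.69847 |R|=0.87680 →hi
  mid=-2.79012 |R|=1.00730 →lo
  mid=-2.74429 |R|=0.93993 →hi
  mid=-2.76721 |R|=0.97307 →hi
  mid=-2.77866 |R|=0.99005 →hi
  ...
  [-2.78547,-2.78529] ⇒ x*=-2.7853
Interval (-2.7853, 0).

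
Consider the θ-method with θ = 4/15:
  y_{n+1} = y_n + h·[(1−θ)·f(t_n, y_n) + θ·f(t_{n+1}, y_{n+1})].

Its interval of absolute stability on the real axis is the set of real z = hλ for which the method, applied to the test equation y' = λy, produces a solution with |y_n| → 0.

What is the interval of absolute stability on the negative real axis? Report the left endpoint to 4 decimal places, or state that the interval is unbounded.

(-4.2857, 0).

On y'=λy, z=hλ:
  y_{n+1} = y_n + z·[11/15·y_n + 4/15·y_{n+1}] ⇒ (1 − 4/15z)y_{n+1} = (1 + 11/15z)y_n
  Hence R(z) = (1 + 11/15z)/(1 − 4/15z).

Boundary: |R(x)|=1, x<0.
x=-0.56: |R|=0.5128
R=−1: 1+11/15x = −1+4/15x ⇒ -7/15x=2 ⇒ x=2/(-7/15)=-4.2857
Confirm numerically:
  x=-4.101: |R|=0.95883 <1
  x=-3.639: |R|=0.84683 <1
  x=-3.328: |R|=0.76321 <1
  x=-2.309: |R|=0.42907 <1
  x=-4.811: |R|=1.10738 >1
  x=-4.442: |R|=1.03339 >1
So |R|<1 on (-4.2857, 0).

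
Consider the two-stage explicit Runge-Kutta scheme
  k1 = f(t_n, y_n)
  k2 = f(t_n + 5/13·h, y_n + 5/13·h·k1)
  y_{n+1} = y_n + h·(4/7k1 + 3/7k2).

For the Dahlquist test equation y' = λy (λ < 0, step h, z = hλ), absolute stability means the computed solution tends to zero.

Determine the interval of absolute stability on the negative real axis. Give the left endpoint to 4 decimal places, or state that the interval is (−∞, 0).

(-6.0667, 0).

Set f=λy, z=hλ:
  k1=λy_n ⇒ h·k1=z·y_n;  k2=λ(1+5/13z)y_n ⇒ h·k2=z(1+5/13z)y_n
  y_{n+1}/y_n = 1 + 4/7z + 3/7z(1+5/13z) = 1 + z + 15/91z²
  Hence R(z) = 1 + z + 15/91z².

Solve |R(x)|<1 on ℝ⁻.
x=-1.67: |R|=0.2103
R=1: x+15/91x²=0 ⇒ x=−91/15=-6.0667; min R=1−1/(4·15/91)=-0.5167>−1
Confirm numerically:
  x=-4.178: |R|=0.30069 <1
  x=-3.266: |R|=0.50774 <1
  x=-2.843: |R|=0.51070 <1
  x=-6.270: |R|=1.21015 >1
  x=-6.241: |R|=1.17934 >1
Interval (-6.0667, 0).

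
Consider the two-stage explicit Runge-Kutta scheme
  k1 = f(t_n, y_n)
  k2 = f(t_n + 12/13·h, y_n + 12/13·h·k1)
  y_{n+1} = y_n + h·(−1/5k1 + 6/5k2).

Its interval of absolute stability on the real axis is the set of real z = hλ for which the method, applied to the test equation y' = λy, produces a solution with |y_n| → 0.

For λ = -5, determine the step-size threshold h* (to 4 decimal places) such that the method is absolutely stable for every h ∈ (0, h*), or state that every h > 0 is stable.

Test eqn y'=λy, z=hλ:
  k1=λy_n ⇒ h·k1=z·y_n;  k2=λ(1+12/13z)y_n ⇒ h·k2=z(1+12/13z)y_n
  y_{n+1}/y_n = 1 − 1/5z + 6/5z(1+12/13z) = 1 + z + 72/65z²
  Hence R(z) = 1 + z + 72/65z².

Need |R(x)|<1, x<0.
x=-0.87: |R|=0.9684
R=1: x+72/65x²=0 ⇒ x=−65/72=-0.9028; min R=1−1/(4·72/65)=0.7743>−1
Confirm numerically:
  x=-0.748: |R|=0.87176 <1
  x=-0.656: |R|=0.82068 <1
  x=-0.533: |R|=0.78168 <1
  x=-1.315: |R|=1.60045 >1
  x=-0.998: |R|=1.10527 >1
  x=-0.989: |R|=1.09446 >1
Interval (-0.9028, 0).

(-0.9028,0); λ=-5 ⇒ h* = (65/72)/5 = 0.1806.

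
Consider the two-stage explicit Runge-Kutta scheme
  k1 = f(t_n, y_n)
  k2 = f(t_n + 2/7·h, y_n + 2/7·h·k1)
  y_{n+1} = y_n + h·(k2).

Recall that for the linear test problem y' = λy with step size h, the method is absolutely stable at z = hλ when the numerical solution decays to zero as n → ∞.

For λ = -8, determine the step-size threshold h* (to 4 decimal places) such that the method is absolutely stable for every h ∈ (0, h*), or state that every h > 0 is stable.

Set f=λy, z=hλ:
  k1=λy_n ⇒ h·k1=z·y_n;  k2=λ(1+2/7z)y_n ⇒ h·k2=z(1+2/7z)y_n
  y_{n+1}/y_n = 1 + z(1+2/7z) = 1 + z + 2/7z²
  Hence R(z) = 1 + z + 2/7z².

Boundary: |R(x)|=1, x<0.
x=-1.56: |R|=0.1353
R=1: x+2/7x²=0 ⇒ x=−7/2=-3.5000; min R=1−1/(4·2/7)=0.1250>−1
Confirm numerically:
  x=-1.986: |R|=0.14091 <1
  x=-1.958: |R|=0.13736 <1
  x=-1.856: |R|=0.12821 <1
  x=-3.657: |R|=1.16404 >1
  x=-3.545: |R|=1.04558 >1
So |R|<1 on (-3.5000, 0).

(-3.5000,0); λ=-8 ⇒ h* = (7/2)/8 = 0.4375.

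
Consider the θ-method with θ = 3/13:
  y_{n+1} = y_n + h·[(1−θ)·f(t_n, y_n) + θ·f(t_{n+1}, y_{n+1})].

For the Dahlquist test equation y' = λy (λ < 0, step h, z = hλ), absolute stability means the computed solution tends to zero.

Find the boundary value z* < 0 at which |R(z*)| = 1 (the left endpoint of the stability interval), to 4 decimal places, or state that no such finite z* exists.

z* = -3.7143.

Test eqn y'=λy, z=hλ:
  y_{n+1} = y_n + z·[10/13·y_n + 3/13·y_{n+1}] ⇒ (1 − 3/13z)y_{n+1} = (1 + 10/13z)y_n
  ⇒ R(z) = (1 + 10/13z)/(1 − 3/13z).

Find x<0 with |R(x)|<1.
x=-0.39: |R|=0.6422
R=−1: 1+10/13x = −1+3/13x ⇒ -7/13x=2 ⇒ x=2/(-7/13)=-3.7143
Confirm numerically:
  x=-2.449: |R|=0.56470 <1
  x=-2.352: |R|=0.52453 <1
  x=-1.665: |R|=0.20283 <1
  x=-3.978: |R|=1.07404 >1
  x=-3.882: |R|=1.04763 >1
  x=-3.788: |R|=1.02118 >1
Stable set (-3.7143, 0).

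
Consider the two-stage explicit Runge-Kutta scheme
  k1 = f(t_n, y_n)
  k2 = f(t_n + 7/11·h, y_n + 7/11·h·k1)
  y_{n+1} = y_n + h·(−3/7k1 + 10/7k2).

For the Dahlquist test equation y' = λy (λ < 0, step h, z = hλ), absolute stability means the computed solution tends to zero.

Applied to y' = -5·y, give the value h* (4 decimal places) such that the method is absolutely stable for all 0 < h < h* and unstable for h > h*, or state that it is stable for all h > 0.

On y'=λy, z=hλ:
  k1=λy_n ⇒ h·k1=z·y_n;  k2=λ(1+7/11z)y_n ⇒ h·k2=z(1+7/11z)y_n
  y_{n+1}/y_n = 1 − 3/7z + 10/7z(1+7/11z) = 1 + z + 10/11z²
  Hence R(z) = 1 + z + 10/11z².

Find x<0 with |R(x)|<1.
x=-1.05: |R|=0.9523
R=1: x+10/11x²=0 ⇒ x=−11/10=-1.1000; min R=1−1/(4·10/11)=0.7250>−1
Confirm numerically:
  x=-0.882: |R|=0.82520 <1
  x=-0.736: |R|=0.75645 <1
  x=-0.695: |R|=0.74411 <1
  x=-0.441: |R|=0.73580 <1
  x=-1.690: |R|=1.90645 >1
  x=-1.255: |R|=1.17684 >1
  x=-1.229: |R|=1.14413 >1
So |R|<1 on (-1.1000, 0).

(-1.1000,0); λ=-5 ⇒ h* = (11/10)/5 = 0.2200.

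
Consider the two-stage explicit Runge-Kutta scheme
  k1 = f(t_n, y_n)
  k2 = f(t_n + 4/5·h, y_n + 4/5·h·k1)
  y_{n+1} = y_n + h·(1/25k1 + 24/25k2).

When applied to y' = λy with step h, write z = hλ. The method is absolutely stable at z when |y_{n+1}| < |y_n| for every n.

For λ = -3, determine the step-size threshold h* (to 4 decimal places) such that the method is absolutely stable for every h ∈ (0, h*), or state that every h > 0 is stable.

(-1.3021,0); λ=-3 ⇒ h* = (125/96)/3 = 0.4340.

Test eqn y'=λy, z=hλ:
  k1=λy_n ⇒ h·k1=z·y_n;  k2=λ(1+4/5z)y_n ⇒ h·k2=z(1+4/5z)y_n
  y_{n+1}/y_n = 1 + 1/25z + 24/25z(1+4/5z) = 1 + z + 96/125z²
  so R(z) = 1 + z + 96/125z².

Solve |R(x)|<1 on ℝ⁻.
x=-1.76: |R|=1.6190
R=1: x+96/125x²=0 ⇒ x=−125/96=-1.3021; min R=1−1/(4·96/125)=0.6745>−1
Confirm numerically:
  x=-0.899: |R|=0.72170 <1
  x=-0.839: |R|=0.70161 <1
  x=-0.583: |R|=0.67803 <1
  x=-1.611: |R|=1.38221 >1
  x=-1.415: |R|=1.12271 >1
  x=-1.396: |R|=1.10069 >1
So |R|<1 on (-1.3021, 0).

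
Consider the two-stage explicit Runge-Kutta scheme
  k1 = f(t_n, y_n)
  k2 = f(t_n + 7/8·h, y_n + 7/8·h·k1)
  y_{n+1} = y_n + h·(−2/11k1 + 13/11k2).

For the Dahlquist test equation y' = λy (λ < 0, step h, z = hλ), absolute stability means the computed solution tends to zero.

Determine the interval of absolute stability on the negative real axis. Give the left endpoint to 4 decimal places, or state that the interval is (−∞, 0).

(-0.9670, 0).

On y'=λy, z=hλ:
  k1=λy_n ⇒ h·k1=z·y_n;  k2=λ(1+7/8z)y_n ⇒ h·k2=z(1+7/8z)y_n
  y_{n+1}/y_n = 1 − 2/11z + 13/11z(1+7/8z) = 1 + z + 91/88z²
  Hence R(z) = 1 + z + 91/88z².

Find x<0 with |R(x)|<1.
x=-0.32: |R|=0.7859
R=1: x+91/88x²=0 ⇒ x=−88/91=-0.9670; min R=1−1/(4·91/88)=0.7582>−1
Confirm numerically:
  x=-0.660: |R|=0.79045 <1
  x=-0.622: |R|=0.77807 <1
  x=-0.550: |R|=0.76281 <1
  x=-0.503: |R|=0.75863 <1
  x=-1.305: |R|=1.45608 >1
  x=-1.284: |R|=1.42086 >1
  x=-1.264: |R|=1.38816 >1
So |R|<1 on (-0.9670, 0).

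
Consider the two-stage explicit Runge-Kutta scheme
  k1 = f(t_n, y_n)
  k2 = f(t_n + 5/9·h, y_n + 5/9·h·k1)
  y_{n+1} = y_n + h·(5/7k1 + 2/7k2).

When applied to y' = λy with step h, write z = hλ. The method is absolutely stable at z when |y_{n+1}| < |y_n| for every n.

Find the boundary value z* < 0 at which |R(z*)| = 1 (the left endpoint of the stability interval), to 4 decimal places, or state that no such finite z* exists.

With y'=λy (z=hλ):
  k1=λy_n ⇒ h·k1=z·y_n;  k2=λ(1+5/9z)y_n ⇒ h·k2=z(1+5/9z)y_n
  y_{n+1}/y_n = 1 + 5/7z + 2/7z(1+5/9z) = 1 + z + 10/63z²
  Hence R(z) = 1 + z + 10/63z².

Need |R(x)|<1, x<0.
x=-0.95: |R|=0.1933
R=1: x+10/63x²=0 ⇒ x=−63/10=-6.3000; min R=1−1/(4·10/63)=-0.5750>−1
Confirm numerically:
  x=-5.438: |R|=0.25594 <1
  x=-4.790: |R|=0.14808 <1
  x=-4.692: |R|=0.19758 <1
  x=-3.952: |R|=0.47290 <1
  x=-6.791: |R|=1.52927 >1
  x=-6.719: |R|=1.44687 >1
Interval (-6.3000, 0).

z* = -6.3000.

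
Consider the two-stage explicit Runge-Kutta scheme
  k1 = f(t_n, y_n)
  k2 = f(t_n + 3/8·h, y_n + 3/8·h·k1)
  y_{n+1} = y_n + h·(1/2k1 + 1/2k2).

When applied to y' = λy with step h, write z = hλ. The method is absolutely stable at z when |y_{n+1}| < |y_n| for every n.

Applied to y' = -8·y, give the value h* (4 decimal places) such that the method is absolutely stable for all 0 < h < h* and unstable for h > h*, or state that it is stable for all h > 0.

(-5.3333,0); λ=-8 ⇒ h* = (16/3)/8 = 0.6667.

Test eqn y'=λy, z=hλ:
  k1=λy_n ⇒ h·k1=z·y_n;  k2=λ(1+3/8z)y_n ⇒ h·k2=z(1+3/8z)y_n
  y_{n+1}/y_n = 1 + 1/2z + 1/2z(1+3/8z) = 1 + z + 3/16z²
  R(z) = 1 + z + 3/16z².

Need |R(x)|<1, x<0.
x=-1.52: |R|=0.0868
R=1: x+3/16x²=0 ⇒ x=−16/3=-5.3333; min R=1−1/(4·3/16)=-0.3333>−1
Confirm numerically:
  x=-5.248: |R|=0.91603 <1
  x=-4.182: |R|=0.09721 <1
  x=-2.869: |R|=0.32566 <1
  x=-5.768: |R|=1.47009 >1
  x=-5.586: |R|=1.26464 >1
So |R|<1 on (-5.3333, 0).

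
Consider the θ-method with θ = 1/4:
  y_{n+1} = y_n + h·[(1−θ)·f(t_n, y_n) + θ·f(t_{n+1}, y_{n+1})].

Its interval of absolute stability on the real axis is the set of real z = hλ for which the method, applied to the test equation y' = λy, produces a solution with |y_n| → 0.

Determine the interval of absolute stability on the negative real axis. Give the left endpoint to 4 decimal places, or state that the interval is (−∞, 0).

With y'=λy (z=hλ):
  y_{n+1} = y_n + z·[3/4·y_n + 1/4·y_{n+1}] ⇒ (1 − 1/4z)y_{n+1} = (1 + 3/4z)y_n
  so R(z) = (1 + 3/4z)/(1 − 1/4z).

Need |R(x)|<1, x<0.
x=-0.33: |R|=0.6952
R=−1: 1+3/4x = −1+1/4x ⇒ -1/2x=2 ⇒ x=2/(-1/2)=-4.0000
Confirm numerically:
  x=-3.675: |R|=0.91531 <1
  x=-2.785: |R|=0.64186 <1
  x=-2.349: |R|=0.47992 <1
  x=-2.228: |R|=0.43096 <1
  x=-4.529: |R|=1.12405 >1
  x=-4.432: |R|=1.10247 >1
  x=-4.430: |R|=1.10202 >1
Stable set (-4.0000, 0).

(-4.0000, 0).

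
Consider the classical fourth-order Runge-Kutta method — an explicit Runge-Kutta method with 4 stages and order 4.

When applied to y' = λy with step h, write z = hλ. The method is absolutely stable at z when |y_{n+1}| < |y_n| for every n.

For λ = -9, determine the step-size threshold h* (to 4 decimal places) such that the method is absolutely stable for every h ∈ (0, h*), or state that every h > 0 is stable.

(-2.7853,0); λ=-9 ⇒ h* = 0.3095.

With y'=λy (z=hλ):
  order 4, 4-stage ⇒ R(z)=1+z+z^2/2+z^3/6+z^4/24
  (e.g. R(-1.33)=0.29272, |R|=0.29272)

Boundary: |R(x)|=1, x<0.
x=-1.33: |R|=0.2927
|R(-2.28)|=0.4698 |R(-1.7)|=0.2742 |R(-0.8)|=0.4517
Bisect:
  x_lo=-3.4417 |R|=2.5327  x_hi=-0.1201 |R|=0.8868
  mid=-1.78093 |R|=0.28265 →hi
  mid=-2.61134 |R|=0.76788 →hi
  mid=-3.02654 |R|=1.42898 →lo
  mid=-2.81894 |R|=1.05193 →lo
  mid=-2.71514 |R|=0.89928 →hi
  mid=-2.76704 |R|=0.97283 →hi
  mid=-2.79299 |R|=1.01167 →lo
  mid=-2.78002 |R|=0.99207 →hi
  ...
  [-2.78549,-2.78529] ⇒ x*=-2.7853
Stable set (-2.7853, 0).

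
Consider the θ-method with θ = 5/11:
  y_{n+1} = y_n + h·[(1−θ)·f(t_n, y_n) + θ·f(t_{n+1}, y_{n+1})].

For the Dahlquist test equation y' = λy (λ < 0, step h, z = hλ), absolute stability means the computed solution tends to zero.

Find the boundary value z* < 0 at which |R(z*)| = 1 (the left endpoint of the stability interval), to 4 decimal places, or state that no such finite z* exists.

Set f=λy, z=hλ:
  y_{n+1} = y_n + z·[6/11·y_n + 5/11·y_{n+1}] ⇒ (1 − 5/11z)y_{n+1} = (1 + 6/11z)y_n
  Hence R(z) = (1 + 6/11z)/(1 − 5/11z).

Solve |R(x)|<1 on ℝ⁻.
x=-0.82: |R|=0.4026
R=−1: 1+6/11x = −1+5/11x ⇒ -1/11x=2 ⇒ x=2/(-1/11)=-22.0000
Confirm numerically:
  x=-18.402: |R|=0.96507 <1
  x=-16.482: |R|=0.94093 <1
  x=-15.951: |R|=0.93335 <1
  x=-13.614: |R|=0.89394 <1
  x=-22.541: |R|=1.00437 >1
  x=-22.328: |R|=1.00267 >1
So |R|<1 on (-22.0000, 0).

z* = -22.0000.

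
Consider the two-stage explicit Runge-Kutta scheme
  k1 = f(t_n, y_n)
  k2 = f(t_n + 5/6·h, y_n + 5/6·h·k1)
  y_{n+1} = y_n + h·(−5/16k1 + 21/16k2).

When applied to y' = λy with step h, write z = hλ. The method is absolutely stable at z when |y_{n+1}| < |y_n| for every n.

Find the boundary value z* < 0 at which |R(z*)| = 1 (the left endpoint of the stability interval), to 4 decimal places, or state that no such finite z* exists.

On y'=λy, z=hλ:
  k1=λy_n ⇒ h·k1=z·y_n;  k2=λ(1+5/6z)y_n ⇒ h·k2=z(1+5/6z)y_n
  y_{n+1}/y_n = 1 − 5/16z + 21/16z(1+5/6z) = 1 + z + 35/32z²
  Hence R(z) = 1 + z + 35/32z².

Need |R(x)|<1, x<0.
x=-0.63: |R|=0.8041
R=1: x+35/32x²=0 ⇒ x=−32/35=-0.9143; min R=1−1/(4·35/32)=0.7714>−1
Confirm numerically:
  x=-0.874: |R|=0.96149 <1
  x=-0.849: |R|=0.93938 <1
  x=-0.839: |R|=0.93091 <1
  x=-0.599: |R|=0.79344 <1
  x=-1.358: |R|=1.65905 >1
  x=-1.308: |R|=1.56326 >1
  x=-1.104: |R|=1.22908 >1
Interval (-0.9143, 0).

left endpoint -0.9143.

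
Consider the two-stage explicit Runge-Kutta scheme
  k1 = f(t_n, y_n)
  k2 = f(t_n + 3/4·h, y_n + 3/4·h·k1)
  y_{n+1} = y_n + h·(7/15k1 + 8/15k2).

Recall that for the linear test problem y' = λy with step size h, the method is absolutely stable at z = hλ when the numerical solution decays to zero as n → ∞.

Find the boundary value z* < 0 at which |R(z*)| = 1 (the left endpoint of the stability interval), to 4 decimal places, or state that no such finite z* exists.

z* = -2.5000.

With y'=λy (z=hλ):
  k1=λy_n ⇒ h·k1=z·y_n;  k2=λ(1+3/4z)y_n ⇒ h·k2=z(1+3/4z)y_n
  y_{n+1}/y_n = 1 + 7/15z + 8/15z(1+3/4z) = 1 + z + 2/5z²
  R(z) = 1 + z + 2/5z².

Need |R(x)|<1, x<0.
x=-0.98: |R|=0.4042
R=1: x+2/5x²=0 ⇒ x=−5/2=-2.5000; min R=1−1/(4·2/5)=0.3750>−1
Confirm numerically:
  x=-2.397: |R|=0.90124 <1
  x=-1.507: |R|=0.40142 <1
  x=-1.147: |R|=0.37924 <1
  x=-3.081: |R|=1.71602 >1
  x=-3.002: |R|=1.60280 >1
  x=-2.862: |R|=1.41442 >1
So |R|<1 on (-2.5000, 0).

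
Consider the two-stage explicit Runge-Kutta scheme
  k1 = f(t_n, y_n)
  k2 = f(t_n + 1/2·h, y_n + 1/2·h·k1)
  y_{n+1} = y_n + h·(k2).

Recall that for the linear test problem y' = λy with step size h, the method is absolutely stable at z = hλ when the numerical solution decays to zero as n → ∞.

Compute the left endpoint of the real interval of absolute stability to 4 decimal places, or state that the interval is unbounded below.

left endpoint -2.0000.

Set f=λy, z=hλ:
  k1=λy_n ⇒ h·k1=z·y_n;  k2=λ(1+1/2z)y_n ⇒ h·k2=z(1+1/2z)y_n
  y_{n+1}/y_n = 1 + z(1+1/2z) = 1 + z + 1/2z²
  Hence R(z) = 1 + z + 1/2z².

Solve |R(x)|<1 on ℝ⁻.
x=-1.04: |R|=0.5008
R=1: x+1/2x²=0 ⇒ x=−2=-2.0000; min R=1−1/(4·1/2)=0.5000>−1
Confirm numerically:
  x=-1.964: |R|=0.96465 <1
  x=-1.091: |R|=0.50414 <1
  x=-0.864: |R|=0.50925 <1
  x=-2.469: |R|=1.57898 >1
  x=-2.230: |R|=1.25645 >1
  x=-2.121: |R|=1.12832 >1
Interval (-2.0000, 0).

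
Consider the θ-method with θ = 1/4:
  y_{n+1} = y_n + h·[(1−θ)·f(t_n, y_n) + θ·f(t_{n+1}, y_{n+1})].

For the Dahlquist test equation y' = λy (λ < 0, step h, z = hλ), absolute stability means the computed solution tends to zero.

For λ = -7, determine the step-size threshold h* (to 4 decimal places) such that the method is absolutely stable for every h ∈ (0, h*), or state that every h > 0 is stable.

(-4.0000,0); λ=-7 ⇒ h* = (4)/7 = 0.5714.

Test eqn y'=λy, z=hλ:
  y_{n+1} = y_n + z·[3/4·y_n + 1/4·y_{n+1}] ⇒ (1 − 1/4z)y_{n+1} = (1 + 3/4z)y_n
  so R(z) = (1 + 3/4z)/(1 − 1/4z).

Solve |R(x)|<1 on ℝ⁻.
x=-1.74: |R|=0.2125
R=−1: 1+3/4x = −1+1/4x ⇒ -1/2x=2 ⇒ x=2/(-1/2)=-4.0000
Confirm numerically:
  x=-3.500: |R|=0.86667 <1
  x=-2.481: |R|=0.53125 <1
  x=-2.219: |R|=0.42724 <1
  x=-2.160: |R|=0.40260 <1
  x=-4.487: |R|=1.11476 >1
  x=-4.133: |R|=1.03271 >1
So |R|<1 on (-4.0000, 0).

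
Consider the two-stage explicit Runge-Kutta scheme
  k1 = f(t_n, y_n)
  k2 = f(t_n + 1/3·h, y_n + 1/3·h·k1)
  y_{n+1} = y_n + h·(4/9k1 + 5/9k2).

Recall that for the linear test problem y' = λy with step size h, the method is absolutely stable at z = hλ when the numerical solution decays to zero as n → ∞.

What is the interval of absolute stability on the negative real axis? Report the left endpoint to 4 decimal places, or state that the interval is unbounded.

(-5.4000, 0).

On y'=λy, z=hλ:
  k1=λy_n ⇒ h·k1=z·y_n;  k2=λ(1+1/3z)y_n ⇒ h·k2=z(1+1/3z)y_n
  y_{n+1}/y_n = 1 + 4/9z + 5/9z(1+1/3z) = 1 + z + 5/27z²
  so R(z) = 1 + z + 5/27z².

Find x<0 with |R(x)|<1.
x=-1.06: |R|=0.1481
R=1: x+5/27x²=0 ⇒ x=−27/5=-5.4000; min R=1−1/(4·5/27)=-0.3500>−1
Confirm numerically:
  x=-4.630: |R|=0.33980 <1
  x=-2.360: |R|=0.32859 <1
  x=-2.226: |R|=0.30839 <1
  x=-5.868: |R|=1.50856 >1
  x=-5.564: |R|=1.16898 >1
  x=-5.523: |R|=1.12580 >1
Stable set (-5.4000, 0).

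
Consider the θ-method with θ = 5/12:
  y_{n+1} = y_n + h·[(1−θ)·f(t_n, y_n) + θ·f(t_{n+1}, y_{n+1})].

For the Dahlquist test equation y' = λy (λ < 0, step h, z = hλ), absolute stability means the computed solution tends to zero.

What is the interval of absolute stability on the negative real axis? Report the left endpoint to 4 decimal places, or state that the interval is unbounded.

z∈(-12.0000,0).

With y'=λy (z=hλ):
  y_{n+1} = y_n + z·[7/12·y_n + 5/12·y_{n+1}] ⇒ (1 − 5/12z)y_{n+1} = (1 + 7/12z)y_n
  so R(z) = (1 + 7/12z)/(1 − 5/12z).

Find x<0 with |R(x)|<1.
x=-0.91: |R|=0.3402
R=−1: 1+7/12x = −1+5/12x ⇒ -1/6x=2 ⇒ x=2/(-1/6)=-12.0000
Confirm numerically:
  x=-10.476: |R|=0.95266 <1
  x=-9.184: |R|=0.90276 <1
  x=-8.761: |R|=0.88392 <1
  x=-8.553: |R|=0.87412 <1
  x=-12.487: |R|=1.01309 >1
  x=-12.415: |R|=1.01120 >1
So |R|<1 on (-12.0000, 0).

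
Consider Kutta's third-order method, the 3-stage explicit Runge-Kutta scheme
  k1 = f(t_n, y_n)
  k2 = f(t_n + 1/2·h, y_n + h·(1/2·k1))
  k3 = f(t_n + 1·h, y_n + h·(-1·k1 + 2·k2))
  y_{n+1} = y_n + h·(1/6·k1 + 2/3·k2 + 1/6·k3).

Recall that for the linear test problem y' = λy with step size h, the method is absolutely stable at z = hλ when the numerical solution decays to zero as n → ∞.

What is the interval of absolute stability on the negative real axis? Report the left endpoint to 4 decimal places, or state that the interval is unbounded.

(-2.5127, 0).

With y'=λy (z=hλ):
  order 3, 3-stage ⇒ R(z)=1+z+z^2/2+z^3/6
  (e.g. R(-0.99)=0.33833, |R|=0.33833)

Need |R(x)|<1, x<0.
x=-0.99: |R|=0.3383
|R(-2.1)|=0.4385 |R(-1.95)|=0.2846 |R(-0.95)|=0.3584
Bisect:
  x_lo=-3.1083 |R|=2.2827  x_hi=-0.1664 |R|=0.8467
  mid=-1.63735 |R|=0.02849 →hi
  mid=-2.37282 |R|=0.78428 →hi
  mid=-2.74055 |R|=1.41578 →lo
  mid=-2.55668 |R|=1.07372 →lo
  mid=-2.46475 |R|=0.92281 →hi
  mid=-2.51072 |R|=0.99667 →hi
  mid=-2.53370 |R|=1.03479 →lo
  mid=-2.52221 |R|=1.01563 →lo
  ...
  [-2.51287,-2.51269] ⇒ x*=-2.5127
Stable set (-2.5127, 0).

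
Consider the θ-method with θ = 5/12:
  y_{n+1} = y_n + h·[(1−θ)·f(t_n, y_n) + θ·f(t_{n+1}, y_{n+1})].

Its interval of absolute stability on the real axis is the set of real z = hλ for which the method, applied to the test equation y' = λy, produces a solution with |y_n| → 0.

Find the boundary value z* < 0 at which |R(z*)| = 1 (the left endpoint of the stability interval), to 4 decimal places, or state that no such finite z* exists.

left endpoint -12.0000.

Test eqn y'=λy, z=hλ:
  y_{n+1} = y_n + z·[7/12·y_n + 5/12·y_{n+1}] ⇒ (1 − 5/12z)y_{n+1} = (1 + 7/12z)y_n
  so R(z) = (1 + 7/12z)/(1 − 5/12z).

Need |R(x)|<1, x<0.
x=-0.67: |R|=0.4762
R=−1: 1+7/12x = −1+5/12x ⇒ -1/6x=2 ⇒ x=2/(-1/6)=-12.0000
Confirm numerically:
  x=-11.313: |R|=0.97996 <1
  x=-10.590: |R|=0.95658 <1
  x=-7.454: |R|=0.81547 <1
  x=-5.605: |R|=0.68045 <1
  x=-12.520: |R|=1.01394 >1
  x=-12.431: |R|=1.01162 >1
  x=-12.338: |R|=1.00917 >1
Interval (-12.0000, 0).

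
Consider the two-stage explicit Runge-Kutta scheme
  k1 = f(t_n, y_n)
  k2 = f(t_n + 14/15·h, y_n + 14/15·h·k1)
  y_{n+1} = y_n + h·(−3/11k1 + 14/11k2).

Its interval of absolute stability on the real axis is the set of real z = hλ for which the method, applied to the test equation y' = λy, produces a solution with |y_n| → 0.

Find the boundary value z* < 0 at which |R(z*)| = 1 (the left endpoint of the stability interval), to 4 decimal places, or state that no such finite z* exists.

Set f=λy, z=hλ:
  k1=λy_n ⇒ h·k1=z·y_n;  k2=λ(1+14/15z)y_n ⇒ h·k2=z(1+14/15z)y_n
  y_{n+1}/y_n = 1 − 3/11z + 14/11z(1+14/15z) = 1 + z + 196/165z²
  ⇒ R(z) = 1 + z + 196/165z².

Need |R(x)|<1, x<0.
x=-1.56: |R|=2.3308
R=1: x+196/165x²=0 ⇒ x=−165/196=-0.8418; min R=1−1/(4·196/165)=0.7895>−1
Confirm numerically:
  x=-0.808: |R|=0.96752 <1
  x=-0.584: |R|=0.82113 <1
  x=-0.447: |R|=0.79035 <1
  x=-0.342: |R|=0.79694 <1
  x=-1.110: |R|=1.35359 >1
  x=-1.077: |R|=1.30086 >1
  x=-0.936: |R|=1.10470 >1
So |R|<1 on (-0.8418, 0).

left endpoint -0.8418.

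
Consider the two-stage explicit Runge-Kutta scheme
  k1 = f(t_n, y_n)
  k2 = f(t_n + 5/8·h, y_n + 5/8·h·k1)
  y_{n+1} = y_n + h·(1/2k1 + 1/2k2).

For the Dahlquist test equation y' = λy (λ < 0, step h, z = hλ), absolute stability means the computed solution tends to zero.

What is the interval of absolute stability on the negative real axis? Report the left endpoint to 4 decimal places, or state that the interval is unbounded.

(-3.2000, 0).

Set f=λy, z=hλ:
  k1=λy_n ⇒ h·k1=z·y_n;  k2=λ(1+5/8z)y_n ⇒ h·k2=z(1+5/8z)y_n
  y_{n+1}/y_n = 1 + 1/2z + 1/2z(1+5/8z) = 1 + z + 5/16z²
  so R(z) = 1 + z + 5/16z².

Need |R(x)|<1, x<0.
x=-0.63: |R|=0.4940
R=1: x+5/16x²=0 ⇒ x=−16/5=-3.2000; min R=1−1/(4·5/16)=0.2000>−1
Confirm numerically:
  x=-3.101: |R|=0.90406 <1
  x=-2.602: |R|=0.51375 <1
  x=-1.856: |R|=0.22048 <1
  x=-3.785: |R|=1.69195 >1
  x=-3.373: |R|=1.18235 >1
So |R|<1 on (-3.2000, 0).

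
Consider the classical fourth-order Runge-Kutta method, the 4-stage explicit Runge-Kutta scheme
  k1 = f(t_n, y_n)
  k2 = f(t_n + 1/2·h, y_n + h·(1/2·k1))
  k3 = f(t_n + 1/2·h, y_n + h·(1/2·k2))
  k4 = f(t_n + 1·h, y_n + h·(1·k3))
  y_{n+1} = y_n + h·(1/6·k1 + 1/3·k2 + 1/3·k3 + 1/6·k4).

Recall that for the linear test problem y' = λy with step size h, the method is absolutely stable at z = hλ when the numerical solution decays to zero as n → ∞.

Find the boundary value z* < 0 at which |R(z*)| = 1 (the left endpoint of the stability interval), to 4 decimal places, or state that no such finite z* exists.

Test eqn y'=λy, z=hλ:
  order 4, 4-stage ⇒ R(z)=1+z+z^2/2+z^3/6+z^4/24
  (e.g. R(-0.9)=0.41084, |R|=0.41084)

Boundary: |R(x)|=1, x<0.
x=-0.9: |R|=0.4108
|R(-2.31)|=0.4901 |R(-1.15)|=0.3306 |R(-0.96)|=0.3887
Bisect:
  x_lo=-3.6069 |R|=3.1293  x_hi=-0.3566 |R|=0.7001
  mid=-1.98174 |R|=0.32741 →hi
  mid=-2.79430 |R|=1.01367 →lo
  mid=-2.38802 |R|=0.54864 →hi
  mid=-2.59116 |R|=0.74465 →hi
  mid=-2.69273 |R|=0.86919 →hi
  mid=-2.74352 |R|=0.93882 →hi
  mid=-2.76891 |R|=0.97558 →hi
  mid=-2.78161 |R|=0.99446 →hi
  ...
  [-2.78538,-2.78518] ⇒ x*=-2.7853
Stable set (-2.7853, 0).

z* = -2.7853.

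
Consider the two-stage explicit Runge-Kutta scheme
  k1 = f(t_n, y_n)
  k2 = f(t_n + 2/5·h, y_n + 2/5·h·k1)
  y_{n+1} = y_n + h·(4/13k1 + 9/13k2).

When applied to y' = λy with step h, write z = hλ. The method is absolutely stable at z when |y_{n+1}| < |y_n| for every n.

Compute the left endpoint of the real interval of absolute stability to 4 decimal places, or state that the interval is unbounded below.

On y'=λy, z=hλ:
  k1=λy_n ⇒ h·k1=z·y_n;  k2=λ(1+2/5z)y_n ⇒ h·k2=z(1+2/5z)y_n
  y_{n+1}/y_n = 1 + 4/13z + 9/13z(1+2/5z) = 1 + z + 18/65z²
  so R(z) = 1 + z + 18/65z².

Find x<0 with |R(x)|<1.
x=-0.42: |R|=0.6288
R=1: x+18/65x²=0 ⇒ x=−65/18=-3.6111; min R=1−1/(4·18/65)=0.0972>−1
Confirm numerically:
  x=-3.442: |R|=0.83881 <1
  x=-2.408: |R|=0.19773 <1
  x=-2.185: |R|=0.13709 <1
  x=-1.548: |R|=0.11559 <1
  x=-4.192: |R|=1.67433 >1
  x=-3.872: |R|=1.27974 >1
  x=-3.851: |R|=1.25582 >1
Interval (-3.6111, 0).

z* = -3.6111.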